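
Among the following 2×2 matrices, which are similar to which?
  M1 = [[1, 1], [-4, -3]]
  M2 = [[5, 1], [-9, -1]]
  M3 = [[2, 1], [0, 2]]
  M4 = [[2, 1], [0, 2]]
Characteristic polynomials: χ_{M1} = (x + 1)^2, χ_{M2} = (x - 2)^2, χ_{M3} = (x - 2)^2, χ_{M4} = (x - 2)^2.

{M1}: invariant factors (x + 1)^2.

{M2, M3, M4}: invariant factors (x - 2)^2.

Matrices are similar if and only if their invariant-factor lists agree; the partition into similarity classes is {M1}, {M2, M3, M4}.

2 classes: {M1}, {M2, M3, M4}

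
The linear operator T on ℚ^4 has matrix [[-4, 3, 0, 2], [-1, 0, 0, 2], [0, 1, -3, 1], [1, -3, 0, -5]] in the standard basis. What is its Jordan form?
The characteristic polynomial is det(xI - A) = (x + 3)^4, so the eigenvalues are -3 (algebraic multiplicity 4).

For λ = -3: rank(A + 3I) = 2, rank((A + 3I)^2) = 0. The eigenspace has dimension 4 - 2 = 2, so there are 2 Jordan blocks; the rank sequence gives block sizes [2, 2].

Assembling the blocks gives the Jordan form J above.

J = [[-3, 1, 0, 0], [0, -3, 0, 0], [0, 0, -3, 1], [0, 0, 0, -3]]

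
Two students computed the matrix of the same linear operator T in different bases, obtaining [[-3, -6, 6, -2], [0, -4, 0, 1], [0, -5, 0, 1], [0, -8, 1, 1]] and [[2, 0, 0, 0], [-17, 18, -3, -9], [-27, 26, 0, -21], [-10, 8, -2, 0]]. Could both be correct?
trace(A) = -6 but trace(B) = 20. The trace is a similarity invariant, so A and B are not similar.

No.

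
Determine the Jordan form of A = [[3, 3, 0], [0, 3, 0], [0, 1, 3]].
The characteristic polynomial is det(xI - A) = (x - 3)^3, so the eigenvalues are 3 (algebraic multiplicity 3).

For λ = 3: rank(A - 3I) = 1, rank((A - 3I)^2) = 0. The eigenspace has dimension 3 - 1 = 2, so there are 2 Jordan blocks; the rank sequence gives block sizes [2, 1].

Assembling the blocks gives the Jordan form J above.

J = [[3, 1, 0], [0, 3, 0], [0, 0, 3]]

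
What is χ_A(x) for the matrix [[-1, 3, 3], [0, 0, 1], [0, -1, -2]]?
xI - A = [[x + 1, -3, -3], [0, x, -1], [0, 1, x + 2]].

Expanding det(xI - A) along the first row:
det(xI - A) = + (x + 1)·det([[x, -1], [1, x + 2]]) - (-3)·det([[0, -1], [0, x + 2]]) + (-3)·det([[0, x], [0, 1]]).

Evaluating gives χ_A(x) = x^3 + 3x^2 + 3x + 1 = (x + 1)^3.

χ_A(x) = (x + 1)^3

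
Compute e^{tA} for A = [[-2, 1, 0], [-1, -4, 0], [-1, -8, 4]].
A has Jordan form J = [[-3, 1, 0], [0, -3, 0], [0, 0, 4]] with A = PJP^{-1}, so e^{tA} = P e^{tJ} P^{-1}.

For a Jordan block J_k(λ), e^{tJ_k(λ)} = e^{λt} · (I + tN + t^2 N^2/2! + ... + t^{k-1} N^{k-1}/(k-1)!) where N is the nilpotent superdiagonal part.

Assembling the blocks and conjugating back gives the entries of e^{tA} as shown above.

e^{tA} = [[(t + 1)*e^{-3*t}, t*e^{-3*t}, 0], [-t*e^{-3*t}, (1 - t)*e^{-3*t}, 0], [-t*e^{-3*t}, (-t - e^{7*t} + 1)*e^{-3*t}, e^{4*t}]]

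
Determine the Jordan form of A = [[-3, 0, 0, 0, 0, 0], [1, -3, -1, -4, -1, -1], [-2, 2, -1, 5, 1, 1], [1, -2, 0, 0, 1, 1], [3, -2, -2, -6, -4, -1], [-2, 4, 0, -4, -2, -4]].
The characteristic polynomial is det(xI - A) = (x + 2)^3(x + 3)^3, so the eigenvalues are -3 (algebraic multiplicity 3), -2 (algebraic multiplicity 3).

For λ = -3: rank(A + 3I) = 5, rank((A + 3I)^2) = 4, rank((A + 3I)^3) = 3. The eigenspace has dimension 6 - 5 = 1, so there is 1 Jordan block; the rank sequence gives block sizes [3].

For λ = -2: rank(A + 2I) = 5, rank((A + 2I)^2) = 4, rank((A + 2I)^3) = 3. The eigenspace has dimension 6 - 5 = 1, so there is 1 Jordan block; the rank sequence gives block sizes [3].

Assembling the blocks gives the Jordan form J above.

J = [[-3, 1, 0, 0, 0, 0], [0, -3, 1, 0, 0, 0], [0, 0, -3, 0, 0, 0], [0, 0, 0, -2, 1, 0], [0, 0, 0, 0, -2, 1], [0, 0, 0, 0, 0, -2]]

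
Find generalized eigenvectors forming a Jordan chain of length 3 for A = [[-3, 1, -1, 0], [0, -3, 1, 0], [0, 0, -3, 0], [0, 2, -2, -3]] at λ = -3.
v_1 = [[-2, 1, 1, -1]]^T, v_2 = [[0, 1, 0, 0]]^T, v_3 = [[1, 0, 0, 2]]^T

We seek v_1 ∈ ker((A + 3I)^3) \ ker((A + 3I)^2), then set v_{i+1} = (A + 3I) v_i.

One such chain is v_1 = [[-2, 1, 1, -1]]^T, v_2 = [[0, 1, 0, 0]]^T, v_3 = [[1, 0, 0, 2]]^T. Check: (A + 3I) v_3 = [[0, 0, 0, 0]]^T = 0.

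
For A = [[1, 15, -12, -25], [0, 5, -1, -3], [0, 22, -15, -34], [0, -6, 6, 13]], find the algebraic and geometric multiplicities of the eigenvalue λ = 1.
The characteristic polynomial is (x - 1)^4, so the factor x - 1 appears with exponent 4: the algebraic multiplicity is 4.

rank(A - I) = 2, so the eigenspace has dimension 4 - 2 = 2: the geometric multiplicity is 2.

Since 2 < 4, A is not diagonalizable.

algebraic multiplicity 4, geometric multiplicity 2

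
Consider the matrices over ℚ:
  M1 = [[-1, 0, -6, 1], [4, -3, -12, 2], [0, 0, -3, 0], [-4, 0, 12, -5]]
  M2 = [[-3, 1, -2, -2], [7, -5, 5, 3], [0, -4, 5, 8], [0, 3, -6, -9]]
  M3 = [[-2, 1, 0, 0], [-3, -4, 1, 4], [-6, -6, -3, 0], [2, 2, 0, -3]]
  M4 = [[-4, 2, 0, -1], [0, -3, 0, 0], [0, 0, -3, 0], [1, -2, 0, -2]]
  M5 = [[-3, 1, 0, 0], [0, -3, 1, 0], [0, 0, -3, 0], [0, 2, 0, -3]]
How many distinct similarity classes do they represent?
Characteristic polynomials: χ_{M1} = (x + 3)^4, χ_{M2} = (x + 3)^4, χ_{M3} = (x + 3)^4, χ_{M4} = (x + 3)^4, χ_{M5} = (x + 3)^4.

{M1, M4}: invariant factors x + 3, x + 3, (x + 3)^2.

{M2, M3, M5}: invariant factors x + 3, (x + 3)^3.

Matrices are similar if and only if their invariant-factor lists agree; the partition into similarity classes is {M1, M4}, {M2, M3, M5}.

2 classes: {M1, M4}, {M2, M3, M5}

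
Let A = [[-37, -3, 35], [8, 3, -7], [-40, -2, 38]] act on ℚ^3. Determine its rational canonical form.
R = [[0, 0, 12], [1, 0, -7], [0, 1, 4]]

The invariant factors of A (the non-unit diagonal entries of the Smith normal form of xI - A over ℚ[x]) are (x - 3)(x^2 - x + 4), each dividing the next. The characteristic polynomial is their product, (x - 3)(x^2 - x + 4).

The rational canonical form is the block-diagonal matrix of companion matrices C(f_i):
R = [[0, 0, 12], [1, 0, -7], [0, 1, 4]].

Note the characteristic polynomial does not split into linear factors over ℚ, so A has no Jordan form over ℚ; the rational canonical form exists over any field.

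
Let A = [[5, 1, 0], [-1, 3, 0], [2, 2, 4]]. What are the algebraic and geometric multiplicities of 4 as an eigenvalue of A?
The characteristic polynomial is (x - 4)^3, so the factor x - 4 appears with exponent 3: the algebraic multiplicity is 3.

rank(A - 4I) = 1, so the eigenspace has dimension 3 - 1 = 2: the geometric multiplicity is 2.

Since 2 < 3, A is not diagonalizable.

algebraic multiplicity 3, geometric multiplicity 2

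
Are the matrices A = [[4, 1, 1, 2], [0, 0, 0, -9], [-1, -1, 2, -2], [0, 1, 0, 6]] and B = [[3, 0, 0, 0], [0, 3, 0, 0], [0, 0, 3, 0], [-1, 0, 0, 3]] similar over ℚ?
No.

Both have characteristic polynomial (x - 3)^4, but the minimal polynomial of A is (x - 3)^3 while the minimal polynomial of B is (x - 3)^2. The minimal polynomial is a similarity invariant, so A and B are not similar.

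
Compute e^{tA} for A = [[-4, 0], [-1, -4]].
e^{tA} = [[e^{-4*t}, 0], [-t*e^{-4*t}, e^{-4*t}]]

A has Jordan form J = [[-4, 1], [0, -4]] with A = PJP^{-1}, so e^{tA} = P e^{tJ} P^{-1}.

For a Jordan block J_k(λ), e^{tJ_k(λ)} = e^{λt} · (I + tN + t^2 N^2/2! + ... + t^{k-1} N^{k-1}/(k-1)!) where N is the nilpotent superdiagonal part.

Assembling the blocks and conjugating back gives the entries of e^{tA} as shown above.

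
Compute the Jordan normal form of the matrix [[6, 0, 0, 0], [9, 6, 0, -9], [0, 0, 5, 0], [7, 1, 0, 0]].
J = [[3, 1, 0, 0], [0, 3, 0, 0], [0, 0, 5, 0], [0, 0, 0, 6]]

The characteristic polynomial is det(xI - A) = (x - 6)(x - 5)(x - 3)^2, so the eigenvalues are 3 (algebraic multiplicity 2), 5 (algebraic multiplicity 1), 6 (algebraic multiplicity 1).

For λ = 3: rank(A - 3I) = 3, rank((A - 3I)^2) = 2. The eigenspace has dimension 4 - 3 = 1, so there is 1 Jordan block; the rank sequence gives block sizes [2].

For λ = 5: algebraic multiplicity 1 gives one 1×1 block.

For λ = 6: algebraic multiplicity 1 gives one 1×1 block.

Assembling the blocks gives the Jordan form J above.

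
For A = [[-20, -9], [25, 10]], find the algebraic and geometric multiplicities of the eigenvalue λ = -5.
The characteristic polynomial is (x + 5)^2, so the factor x + 5 appears with exponent 2: the algebraic multiplicity is 2.

rank(A + 5I) = 1, so the eigenspace has dimension 2 - 1 = 1: the geometric multiplicity is 1.

Since 1 < 2, A is not diagonalizable.

algebraic multiplicity 2, geometric multiplicity 1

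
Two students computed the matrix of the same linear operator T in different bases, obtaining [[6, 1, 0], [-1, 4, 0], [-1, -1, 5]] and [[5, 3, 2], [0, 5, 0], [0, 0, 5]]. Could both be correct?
Yes.

Two matrices over a field are similar if and only if they have the same invariant factors.

Both A and B have characteristic polynomial (x - 5)^3 and minimal polynomial (x - 5)^2. Computing further, both have invariant factors x - 5, (x - 5)^2. Hence A and B are similar.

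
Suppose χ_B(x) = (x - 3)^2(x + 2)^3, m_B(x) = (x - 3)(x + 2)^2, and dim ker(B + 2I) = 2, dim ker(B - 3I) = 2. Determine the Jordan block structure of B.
Jordan blocks: (-2, 2), (-2, 1), (3, 1), (3, 1)

λ = -2: algebraic multiplicity 3 (exponent in χ_B), largest block size 2 (exponent in m_B), 2 blocks (geometric multiplicity). These force block sizes [2, 1].
λ = 3: algebraic multiplicity 2 (exponent in χ_B), largest block size 1 (exponent in m_B), 2 blocks (geometric multiplicity). These force block sizes [1, 1].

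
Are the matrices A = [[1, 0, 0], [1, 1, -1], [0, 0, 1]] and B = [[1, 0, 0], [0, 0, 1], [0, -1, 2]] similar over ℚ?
Two matrices over a field are similar if and only if they have the same invariant factors.

Both A and B have characteristic polynomial (x - 1)^3 and minimal polynomial (x - 1)^2. Computing further, both have invariant factors x - 1, (x - 1)^2. Hence A and B are similar.

Yes.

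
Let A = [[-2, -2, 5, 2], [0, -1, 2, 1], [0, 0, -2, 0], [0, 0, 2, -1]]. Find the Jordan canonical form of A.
The characteristic polynomial is det(xI - A) = (x + 1)^2(x + 2)^2, so the eigenvalues are -2 (algebraic multiplicity 2), -1 (algebraic multiplicity 2).

For λ = -2: rank(A + 2I) = 3, rank((A + 2I)^2) = 2. The eigenspace has dimension 4 - 3 = 1, so there is 1 Jordan block; the rank sequence gives block sizes [2].

For λ = -1: rank(A + I) = 3, rank((A + I)^2) = 2. The eigenspace has dimension 4 - 3 = 1, so there is 1 Jordan block; the rank sequence gives block sizes [2].

Assembling the blocks gives the Jordan form J above.

J = [[-2, 1, 0, 0], [0, -2, 0, 0], [0, 0, -1, 1], [0, 0, 0, -1]]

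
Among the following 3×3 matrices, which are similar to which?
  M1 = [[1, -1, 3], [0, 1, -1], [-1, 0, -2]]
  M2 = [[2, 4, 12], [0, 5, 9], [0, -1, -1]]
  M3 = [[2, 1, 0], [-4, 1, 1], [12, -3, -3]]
2 classes: {M1, M3}, {M2}

Characteristic polynomials: χ_{M1} = x^3, χ_{M2} = (x - 2)^3, χ_{M3} = x^3.

{M1, M3}: invariant factors x^3.

{M2}: invariant factors x - 2, (x - 2)^2.

Matrices are similar if and only if their invariant-factor lists agree; the partition into similarity classes is {M1, M3}, {M2}.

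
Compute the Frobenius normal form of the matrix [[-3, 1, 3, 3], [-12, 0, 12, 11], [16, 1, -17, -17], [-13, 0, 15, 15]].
The invariant factors of A (the non-unit diagonal entries of the Smith normal form of xI - A over ℚ[x]) are (x + 5)(x^3 - 3x + 5), each dividing the next. The characteristic polynomial is their product, (x + 5)(x^3 - 3x + 5).

The rational canonical form is the block-diagonal matrix of companion matrices C(f_i):
R = [[0, 0, 0, -25], [1, 0, 0, 10], [0, 1, 0, 3], [0, 0, 1, -5]].

Note the characteristic polynomial does not split into linear factors over ℚ, so A has no Jordan form over ℚ; the rational canonical form exists over any field.

R = [[0, 0, 0, -25], [1, 0, 0, 10], [0, 1, 0, 3], [0, 0, 1, -5]]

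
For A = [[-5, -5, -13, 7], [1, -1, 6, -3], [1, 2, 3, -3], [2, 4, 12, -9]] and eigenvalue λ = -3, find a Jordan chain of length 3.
We seek v_1 ∈ ker((A + 3I)^3) \ ker((A + 3I)^2), then set v_{i+1} = (A + 3I) v_i.

One such chain is v_1 = [[0, -3, 0, -2]]^T, v_2 = [[1, 0, 0, 0]]^T, v_3 = [[-2, 1, 1, 2]]^T. Check: (A + 3I) v_3 = [[0, 0, 0, 0]]^T = 0.

v_1 = [[0, -3, 0, -2]]^T, v_2 = [[1, 0, 0, 0]]^T, v_3 = [[-2, 1, 1, 2]]^T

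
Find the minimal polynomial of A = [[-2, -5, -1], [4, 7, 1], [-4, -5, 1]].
m_A(x) = (x - 2)^2

The characteristic polynomial factors as (x - 2)^3. The minimal polynomial is ∏(x - λ)^{k_λ} where k_λ is the size of the largest Jordan block at λ.

For λ = 2: rank(A - 2I) = 1, and the largest Jordan block has size 2 (the smallest k with rank((A - 2I)^k) = rank((A - 2I)^(k+1))).

So m_A(x) = (x - 2)^2.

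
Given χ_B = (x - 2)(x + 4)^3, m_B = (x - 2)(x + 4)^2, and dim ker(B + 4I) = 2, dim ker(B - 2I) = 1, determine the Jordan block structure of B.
λ = -4: algebraic multiplicity 3 (exponent in χ_B), largest block size 2 (exponent in m_B), 2 blocks (geometric multiplicity). These force block sizes [2, 1].
λ = 2: algebraic multiplicity 1 (exponent in χ_B), largest block size 1 (exponent in m_B), 1 block (geometric multiplicity). This forces block sizes [1].

Jordan blocks: (-4, 2), (-4, 1), (2, 1)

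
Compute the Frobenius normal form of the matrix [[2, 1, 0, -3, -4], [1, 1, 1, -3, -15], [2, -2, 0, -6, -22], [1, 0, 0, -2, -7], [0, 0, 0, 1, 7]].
The invariant factors of A (the non-unit diagonal entries of the Smith normal form of xI - A over ℚ[x]) are (x - 6)(x - 2)(x^3 + 2x - 1), each dividing the next. The characteristic polynomial is their product, (x - 6)(x - 2)(x^3 + 2x - 1).

The rational canonical form is the block-diagonal matrix of companion matrices C(f_i):
R = [[0, 0, 0, 0, 12], [1, 0, 0, 0, -32], [0, 1, 0, 0, 17], [0, 0, 1, 0, -14], [0, 0, 0, 1, 8]].

Note the characteristic polynomial does not split into linear factors over ℚ, so A has no Jordan form over ℚ; the rational canonical form exists over any field.

R = [[0, 0, 0, 0, 12], [1, 0, 0, 0, -32], [0, 1, 0, 0, 17], [0, 0, 1, 0, -14], [0, 0, 0, 1, 8]]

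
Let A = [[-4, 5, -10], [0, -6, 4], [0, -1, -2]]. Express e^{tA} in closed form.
A has Jordan form J = [[-4, 1, 0], [0, -4, 0], [0, 0, -4]] with A = PJP^{-1}, so e^{tA} = P e^{tJ} P^{-1}.

For a Jordan block J_k(λ), e^{tJ_k(λ)} = e^{λt} · (I + tN + t^2 N^2/2! + ... + t^{k-1} N^{k-1}/(k-1)!) where N is the nilpotent superdiagonal part.

Assembling the blocks and conjugating back gives the entries of e^{tA} as shown above.

e^{tA} = [[e^{-4*t}, 5*t*e^{-4*t}, -10*t*e^{-4*t}], [0, (1 - 2*t)*e^{-4*t}, 4*t*e^{-4*t}], [0, -t*e^{-4*t}, (2*t + 1)*e^{-4*t}]]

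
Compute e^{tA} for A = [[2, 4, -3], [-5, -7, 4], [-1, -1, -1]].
e^{tA} = [[(-t^2 + 8*t + 2)*e^{-2*t}/2, t*(8 - t)*e^{-2*t}/2, t*(t - 6)*e^{-2*t}/2], [t*(t - 10)*e^{-2*t}/2, (t^2 - 10*t + 2)*e^{-2*t}/2, t*(8 - t)*e^{-2*t}/2], [-t*e^{-2*t}, -t*e^{-2*t}, (t + 1)*e^{-2*t}]]

A has Jordan form J = [[-2, 1, 0], [0, -2, 1], [0, 0, -2]] with A = PJP^{-1}, so e^{tA} = P e^{tJ} P^{-1}.

For a Jordan block J_k(λ), e^{tJ_k(λ)} = e^{λt} · (I + tN + t^2 N^2/2! + ... + t^{k-1} N^{k-1}/(k-1)!) where N is the nilpotent superdiagonal part.

Assembling the blocks and conjugating back gives the entries of e^{tA} as shown above.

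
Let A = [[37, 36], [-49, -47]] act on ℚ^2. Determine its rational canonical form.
R = [[0, -25], [1, -10]]

The invariant factors of A (the non-unit diagonal entries of the Smith normal form of xI - A over ℚ[x]) are (x + 5)^2, each dividing the next. The characteristic polynomial is their product, (x + 5)^2.

The rational canonical form is the block-diagonal matrix of companion matrices C(f_i):
R = [[0, -25], [1, -10]].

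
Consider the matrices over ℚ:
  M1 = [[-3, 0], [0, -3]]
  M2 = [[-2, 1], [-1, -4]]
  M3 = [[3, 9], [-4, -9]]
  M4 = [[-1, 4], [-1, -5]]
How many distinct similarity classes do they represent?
2 classes: {M1}, {M2, M3, M4}

Characteristic polynomials: χ_{M1} = (x + 3)^2, χ_{M2} = (x + 3)^2, χ_{M3} = (x + 3)^2, χ_{M4} = (x + 3)^2.

{M1}: invariant factors x + 3, x + 3.

{M2, M3, M4}: invariant factors (x + 3)^2.

Matrices are similar if and only if their invariant-factor lists agree; the partition into similarity classes is {M1}, {M2, M3, M4}.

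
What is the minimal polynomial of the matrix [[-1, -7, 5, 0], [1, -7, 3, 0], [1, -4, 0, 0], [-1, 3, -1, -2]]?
The characteristic polynomial factors as (x + 2)^2(x + 3)^2. The minimal polynomial is ∏(x - λ)^{k_λ} where k_λ is the size of the largest Jordan block at λ.

For λ = -3: rank(A + 3I) = 3, and the largest Jordan block has size 2 (the smallest k with rank((A + 3I)^k) = rank((A + 3I)^(k+1))).
For λ = -2: rank(A + 2I) = 2, and the largest Jordan block has size 1 (the smallest k with rank((A + 2I)^k) = rank((A + 2I)^(k+1))).

So m_A(x) = (x + 2)(x + 3)^2.

m_A(x) = (x + 2)(x + 3)^2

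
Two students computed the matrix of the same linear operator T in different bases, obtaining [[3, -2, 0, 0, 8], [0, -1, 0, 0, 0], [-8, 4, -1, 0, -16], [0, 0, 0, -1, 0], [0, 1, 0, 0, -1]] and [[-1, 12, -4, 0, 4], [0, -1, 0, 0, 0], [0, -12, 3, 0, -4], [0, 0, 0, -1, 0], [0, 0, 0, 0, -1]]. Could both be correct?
No.

Both have characteristic polynomial (x - 3)(x + 1)^4, but the minimal polynomial of A is (x - 3)(x + 1)^2 while the minimal polynomial of B is (x - 3)(x + 1). The minimal polynomial is a similarity invariant, so A and B are not similar.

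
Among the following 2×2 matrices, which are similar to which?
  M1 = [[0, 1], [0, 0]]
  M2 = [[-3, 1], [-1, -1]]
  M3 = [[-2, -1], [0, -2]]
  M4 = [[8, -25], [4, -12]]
2 classes: {M1}, {M2, M3, M4}

Characteristic polynomials: χ_{M1} = x^2, χ_{M2} = (x + 2)^2, χ_{M3} = (x + 2)^2, χ_{M4} = (x + 2)^2.

{M1}: invariant factors x^2.

{M2, M3, M4}: invariant factors (x + 2)^2.

Matrices are similar if and only if their invariant-factor lists agree; the partition into similarity classes is {M1}, {M2, M3, M4}.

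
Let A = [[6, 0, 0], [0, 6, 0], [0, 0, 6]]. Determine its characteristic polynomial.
xI - A = [[x - 6, 0, 0], [0, x - 6, 0], [0, 0, x - 6]].

Expanding det(xI - A) along the first row:
det(xI - A) = + (x - 6)·det([[x - 6, 0], [0, x - 6]]) - (0)·det([[0, 0], [0, x - 6]]) + (0)·det([[0, x - 6], [0, 0]]).

Evaluating gives χ_A(x) = x^3 - 18x^2 + 108x - 216 = (x - 6)^3.

χ_A(x) = (x - 6)^3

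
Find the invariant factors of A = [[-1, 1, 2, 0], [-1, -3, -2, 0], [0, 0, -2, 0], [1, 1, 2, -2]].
x + 2, x + 2, (x + 2)^2

The Jordan structure of A has elementary divisors (x + 2)^2, (x + 2), (x + 2). Arranging the block sizes at each eigenvalue in decreasing order and taking row products gives the invariant factors.

Invariant factors (smallest first, each dividing the next): x + 2, x + 2, (x + 2)^2.

Check: the last factor (x + 2)^2 is the minimal polynomial, and the product (x + 2)^4 is the characteristic polynomial.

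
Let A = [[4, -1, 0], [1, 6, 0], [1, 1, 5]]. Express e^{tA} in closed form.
e^{tA} = [[(1 - t)*e^{5*t}, -t*e^{5*t}, 0], [t*e^{5*t}, (t + 1)*e^{5*t}, 0], [t*e^{5*t}, t*e^{5*t}, e^{5*t}]]

A has Jordan form J = [[5, 1, 0], [0, 5, 0], [0, 0, 5]] with A = PJP^{-1}, so e^{tA} = P e^{tJ} P^{-1}.

For a Jordan block J_k(λ), e^{tJ_k(λ)} = e^{λt} · (I + tN + t^2 N^2/2! + ... + t^{k-1} N^{k-1}/(k-1)!) where N is the nilpotent superdiagonal part.

Assembling the blocks and conjugating back gives the entries of e^{tA} as shown above.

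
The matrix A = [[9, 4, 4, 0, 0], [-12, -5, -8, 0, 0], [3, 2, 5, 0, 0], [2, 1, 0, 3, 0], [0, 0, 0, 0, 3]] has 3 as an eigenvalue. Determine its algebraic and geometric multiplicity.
The characteristic polynomial is (x - 3)^5, so the factor x - 3 appears with exponent 5: the algebraic multiplicity is 5.

rank(A - 3I) = 2, so the eigenspace has dimension 5 - 2 = 3: the geometric multiplicity is 3.

Since 3 < 5, A is not diagonalizable.

algebraic multiplicity 5, geometric multiplicity 3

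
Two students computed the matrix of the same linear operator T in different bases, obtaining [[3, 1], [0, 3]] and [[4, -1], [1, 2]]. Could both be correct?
Yes.

Two matrices over a field are similar if and only if they have the same invariant factors.

Both A and B have characteristic polynomial (x - 3)^2 and minimal polynomial (x - 3)^2. Computing further, both have invariant factors (x - 3)^2. Hence A and B are similar.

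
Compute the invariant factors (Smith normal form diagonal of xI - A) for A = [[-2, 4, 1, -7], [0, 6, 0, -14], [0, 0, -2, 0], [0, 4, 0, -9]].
x + 2, (x + 1)(x + 2)^2

The Jordan structure of A has elementary divisors (x + 2)^2, (x + 2), (x + 1). Arranging the block sizes at each eigenvalue in decreasing order and taking row products gives the invariant factors.

Invariant factors (smallest first, each dividing the next): x + 2, (x + 1)(x + 2)^2.

Check: the last factor (x + 1)(x + 2)^2 is the minimal polynomial, and the product (x + 1)(x + 2)^3 is the characteristic polynomial.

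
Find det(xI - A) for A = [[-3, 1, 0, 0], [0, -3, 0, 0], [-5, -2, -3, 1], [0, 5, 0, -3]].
χ_A(x) = (x + 3)^4

xI - A = [[x + 3, -1, 0, 0], [0, x + 3, 0, 0], [5, 2, x + 3, -1], [0, -5, 0, x + 3]].

Expanding det(xI - A) along the first row:
det(xI - A) = + (x + 3)·det([[x + 3, 0, 0], [2, x + 3, -1], [-5, 0, x + 3]]) - (-1)·det([[0, 0, 0], [5, x + 3, -1], [0, 0, x + 3]]) + (0)·det([[0, x + 3, 0], [5, 2, -1], [0, -5, x + 3]]) - (0)·det([[0, x + 3, 0], [5, 2, x + 3], [0, -5, 0]]).

Evaluating gives χ_A(x) = x^4 + 12x^3 + 54x^2 + 108x + 81 = (x + 3)^4.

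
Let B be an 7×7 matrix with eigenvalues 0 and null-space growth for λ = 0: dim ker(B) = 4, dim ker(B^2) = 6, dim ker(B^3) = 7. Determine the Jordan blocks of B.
Jordan blocks: (0, 3), (0, 2), (0, 1), (0, 1)

λ = 0: successive nullity increments [4, 2, 1] count blocks of size ≥ k; block sizes are [3, 2, 1, 1].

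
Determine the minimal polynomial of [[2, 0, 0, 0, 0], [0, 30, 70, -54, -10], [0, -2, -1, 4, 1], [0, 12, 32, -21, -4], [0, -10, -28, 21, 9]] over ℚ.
The characteristic polynomial factors as (x - 5)^3(x - 2)^2. The minimal polynomial is ∏(x - λ)^{k_λ} where k_λ is the size of the largest Jordan block at λ.

For λ = 2: rank(A - 2I) = 3, and the largest Jordan block has size 1 (the smallest k with rank((A - 2I)^k) = rank((A - 2I)^(k+1))).
For λ = 5: rank(A - 5I) = 4, and the largest Jordan block has size 3 (the smallest k with rank((A - 5I)^k) = rank((A - 5I)^(k+1))).

So m_A(x) = (x - 5)^3(x - 2).

m_A(x) = (x - 5)^3(x - 2)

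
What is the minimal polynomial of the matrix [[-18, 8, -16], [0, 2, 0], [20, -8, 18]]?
The characteristic polynomial factors as (x - 2)^2(x + 2). The minimal polynomial is ∏(x - λ)^{k_λ} where k_λ is the size of the largest Jordan block at λ.

For λ = -2: rank(A + 2I) = 2, and the largest Jordan block has size 1 (the smallest k with rank((A + 2I)^k) = rank((A + 2I)^(k+1))).
For λ = 2: rank(A - 2I) = 1, and the largest Jordan block has size 1 (the smallest k with rank((A - 2I)^k) = rank((A - 2I)^(k+1))).

So m_A(x) = (x - 2)(x + 2).

m_A(x) = (x - 2)(x + 2)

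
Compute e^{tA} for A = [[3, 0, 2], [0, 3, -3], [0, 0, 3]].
e^{tA} = [[e^{3*t}, 0, 2*t*e^{3*t}], [0, e^{3*t}, -3*t*e^{3*t}], [0, 0, e^{3*t}]]

A has Jordan form J = [[3, 1, 0], [0, 3, 0], [0, 0, 3]] with A = PJP^{-1}, so e^{tA} = P e^{tJ} P^{-1}.

For a Jordan block J_k(λ), e^{tJ_k(λ)} = e^{λt} · (I + tN + t^2 N^2/2! + ... + t^{k-1} N^{k-1}/(k-1)!) where N is the nilpotent superdiagonal part.

Assembling the blocks and conjugating back gives the entries of e^{tA} as shown above.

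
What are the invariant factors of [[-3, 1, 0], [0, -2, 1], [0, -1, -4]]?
(x + 3)^3

The Jordan structure of A has elementary divisors (x + 3)^3. Arranging the block sizes at each eigenvalue in decreasing order and taking row products gives the invariant factors.

Invariant factors (smallest first, each dividing the next): (x + 3)^3.

Check: the last factor (x + 3)^3 is the minimal polynomial, and the product (x + 3)^3 is the characteristic polynomial.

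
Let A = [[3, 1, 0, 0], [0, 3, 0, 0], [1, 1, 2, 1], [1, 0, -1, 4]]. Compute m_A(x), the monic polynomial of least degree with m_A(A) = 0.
m_A(x) = (x - 3)^2

The characteristic polynomial factors as (x - 3)^4. The minimal polynomial is ∏(x - λ)^{k_λ} where k_λ is the size of the largest Jordan block at λ.

For λ = 3: rank(A - 3I) = 2, and the largest Jordan block has size 2 (the smallest k with rank((A - 3I)^k) = rank((A - 3I)^(k+1))).

So m_A(x) = (x - 3)^2.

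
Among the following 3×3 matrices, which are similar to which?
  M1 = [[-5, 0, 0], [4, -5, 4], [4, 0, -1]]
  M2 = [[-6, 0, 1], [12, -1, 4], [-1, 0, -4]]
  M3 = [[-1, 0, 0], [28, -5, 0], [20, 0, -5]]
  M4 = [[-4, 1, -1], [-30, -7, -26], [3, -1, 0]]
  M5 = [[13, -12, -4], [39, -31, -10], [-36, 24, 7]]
2 classes: {M1, M3}, {M2, M4, M5}

Characteristic polynomials: χ_{M1} = (x + 1)(x + 5)^2, χ_{M2} = (x + 1)(x + 5)^2, χ_{M3} = (x + 1)(x + 5)^2, χ_{M4} = (x + 1)(x + 5)^2, χ_{M5} = (x + 1)(x + 5)^2.

{M1, M3}: invariant factors x + 5, (x + 1)(x + 5).

{M2, M4, M5}: invariant factors (x + 1)(x + 5)^2.

Matrices are similar if and only if their invariant-factor lists agree; the partition into similarity classes is {M1, M3}, {M2, M4, M5}.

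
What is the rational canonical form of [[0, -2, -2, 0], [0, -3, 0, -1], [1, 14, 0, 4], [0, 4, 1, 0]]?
The invariant factors of A (the non-unit diagonal entries of the Smith normal form of xI - A over ℚ[x]) are (x + 3)(x^3 + 2x + 2), each dividing the next. The characteristic polynomial is their product, (x + 3)(x^3 + 2x + 2).

The rational canonical form is the block-diagonal matrix of companion matrices C(f_i):
R = [[0, 0, 0, -6], [1, 0, 0, -8], [0, 1, 0, -2], [0, 0, 1, -3]].

Note the characteristic polynomial does not split into linear factors over ℚ, so A has no Jordan form over ℚ; the rational canonical form exists over any field.

R = [[0, 0, 0, -6], [1, 0, 0, -8], [0, 1, 0, -2], [0, 0, 1, -3]]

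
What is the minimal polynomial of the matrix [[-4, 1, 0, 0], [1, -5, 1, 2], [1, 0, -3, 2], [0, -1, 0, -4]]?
The characteristic polynomial factors as (x + 4)^4. The minimal polynomial is ∏(x - λ)^{k_λ} where k_λ is the size of the largest Jordan block at λ.

For λ = -4: rank(A + 4I) = 2, and the largest Jordan block has size 3 (the smallest k with rank((A + 4I)^k) = rank((A + 4I)^(k+1))).

So m_A(x) = (x + 4)^3.

m_A(x) = (x + 4)^3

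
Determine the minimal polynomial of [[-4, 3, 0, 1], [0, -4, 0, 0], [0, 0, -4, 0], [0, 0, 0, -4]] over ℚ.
m_A(x) = (x + 4)^2

The characteristic polynomial factors as (x + 4)^4. The minimal polynomial is ∏(x - λ)^{k_λ} where k_λ is the size of the largest Jordan block at λ.

For λ = -4: rank(A + 4I) = 1, and the largest Jordan block has size 2 (the smallest k with rank((A + 4I)^k) = rank((A + 4I)^(k+1))).

So m_A(x) = (x + 4)^2.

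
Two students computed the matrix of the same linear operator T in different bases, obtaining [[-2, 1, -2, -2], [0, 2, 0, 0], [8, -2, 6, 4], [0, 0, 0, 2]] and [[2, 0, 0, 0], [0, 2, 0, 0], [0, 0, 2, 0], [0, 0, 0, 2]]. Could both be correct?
Both have characteristic polynomial (x - 2)^4, but the minimal polynomial of A is (x - 2)^2 while the minimal polynomial of B is x - 2. The minimal polynomial is a similarity invariant, so A and B are not similar.

No.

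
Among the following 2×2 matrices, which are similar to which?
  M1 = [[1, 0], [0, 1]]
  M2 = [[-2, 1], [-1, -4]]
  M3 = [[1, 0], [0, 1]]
2 classes: {M1, M3}, {M2}

Characteristic polynomials: χ_{M1} = (x - 1)^2, χ_{M2} = (x + 3)^2, χ_{M3} = (x - 1)^2.

{M1, M3}: invariant factors x - 1, x - 1.

{M2}: invariant factors (x + 3)^2.

Matrices are similar if and only if their invariant-factor lists agree; the partition into similarity classes is {M1, M3}, {M2}.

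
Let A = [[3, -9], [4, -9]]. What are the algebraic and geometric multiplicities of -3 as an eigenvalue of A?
The characteristic polynomial is (x + 3)^2, so the factor x + 3 appears with exponent 2: the algebraic multiplicity is 2.

rank(A + 3I) = 1, so the eigenspace has dimension 2 - 1 = 1: the geometric multiplicity is 1.

Since 1 < 2, A is not diagonalizable.

algebraic multiplicity 2, geometric multiplicity 1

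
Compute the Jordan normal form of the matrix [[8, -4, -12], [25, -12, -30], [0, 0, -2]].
The characteristic polynomial is det(xI - A) = (x + 2)^3, so the eigenvalues are -2 (algebraic multiplicity 3).

For λ = -2: rank(A + 2I) = 1, rank((A + 2I)^2) = 0. The eigenspace has dimension 3 - 1 = 2, so there are 2 Jordan blocks; the rank sequence gives block sizes [2, 1].

Assembling the blocks gives the Jordan form J above.

J = [[-2, 1, 0], [0, -2, 0], [0, 0, -2]]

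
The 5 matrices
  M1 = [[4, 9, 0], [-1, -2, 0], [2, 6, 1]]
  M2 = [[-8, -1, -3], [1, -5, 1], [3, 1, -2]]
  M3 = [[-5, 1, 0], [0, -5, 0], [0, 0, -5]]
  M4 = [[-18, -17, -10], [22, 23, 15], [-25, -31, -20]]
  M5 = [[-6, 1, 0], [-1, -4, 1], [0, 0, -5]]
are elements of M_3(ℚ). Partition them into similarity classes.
3 classes: {M1}, {M2, M4, M5}, {M3}

Characteristic polynomials: χ_{M1} = (x - 1)^3, χ_{M2} = (x + 5)^3, χ_{M3} = (x + 5)^3, χ_{M4} = (x + 5)^3, χ_{M5} = (x + 5)^3.

{M1}: invariant factors x - 1, (x - 1)^2.

{M2, M4, M5}: invariant factors (x + 5)^3.

{M3}: invariant factors x + 5, (x + 5)^2.

Matrices are similar if and only if their invariant-factor lists agree; the partition into similarity classes is {M1}, {M2, M4, M5}, {M3}.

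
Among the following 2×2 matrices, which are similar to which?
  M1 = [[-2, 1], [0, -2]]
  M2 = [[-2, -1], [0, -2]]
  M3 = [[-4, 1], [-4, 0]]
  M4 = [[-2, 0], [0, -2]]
2 classes: {M1, M2, M3}, {M4}

Characteristic polynomials: χ_{M1} = (x + 2)^2, χ_{M2} = (x + 2)^2, χ_{M3} = (x + 2)^2, χ_{M4} = (x + 2)^2.

{M1, M2, M3}: invariant factors (x + 2)^2.

{M4}: invariant factors x + 2, x + 2.

Matrices are similar if and only if their invariant-factor lists agree; the partition into similarity classes is {M1, M2, M3}, {M4}.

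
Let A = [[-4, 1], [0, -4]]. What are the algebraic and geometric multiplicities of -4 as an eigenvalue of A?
The characteristic polynomial is (x + 4)^2, so the factor x + 4 appears with exponent 2: the algebraic multiplicity is 2.

rank(A + 4I) = 1, so the eigenspace has dimension 2 - 1 = 1: the geometric multiplicity is 1.

Since 1 < 2, A is not diagonalizable.

algebraic multiplicity 2, geometric multiplicity 1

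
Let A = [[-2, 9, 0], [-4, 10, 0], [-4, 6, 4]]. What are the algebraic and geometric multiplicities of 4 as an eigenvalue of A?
The characteristic polynomial is (x - 4)^3, so the factor x - 4 appears with exponent 3: the algebraic multiplicity is 3.

rank(A - 4I) = 1, so the eigenspace has dimension 3 - 1 = 2: the geometric multiplicity is 2.

Since 2 < 3, A is not diagonalizable.

algebraic multiplicity 3, geometric multiplicity 2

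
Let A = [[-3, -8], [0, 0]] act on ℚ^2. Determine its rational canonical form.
The invariant factors of A (the non-unit diagonal entries of the Smith normal form of xI - A over ℚ[x]) are x(x + 3), each dividing the next. The characteristic polynomial is their product, x(x + 3).

The rational canonical form is the block-diagonal matrix of companion matrices C(f_i):
R = [[0, 0], [1, -3]].

R = [[0, 0], [1, -3]]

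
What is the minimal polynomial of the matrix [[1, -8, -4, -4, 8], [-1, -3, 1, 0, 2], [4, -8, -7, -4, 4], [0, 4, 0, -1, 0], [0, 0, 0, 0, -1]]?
m_A(x) = (x + 1)(x + 3)^2

The characteristic polynomial factors as (x + 1)^2(x + 3)^3. The minimal polynomial is ∏(x - λ)^{k_λ} where k_λ is the size of the largest Jordan block at λ.

For λ = -3: rank(A + 3I) = 3, and the largest Jordan block has size 2 (the smallest k with rank((A + 3I)^k) = rank((A + 3I)^(k+1))).
For λ = -1: rank(A + I) = 3, and the largest Jordan block has size 1 (the smallest k with rank((A + I)^k) = rank((A + I)^(k+1))).

So m_A(x) = (x + 1)(x + 3)^2.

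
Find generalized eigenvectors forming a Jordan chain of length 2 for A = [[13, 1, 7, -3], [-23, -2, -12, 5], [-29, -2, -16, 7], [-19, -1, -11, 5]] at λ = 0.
v_1 = [[2, -3, -4, -2]]^T, v_2 = [[1, -2, -2, -1]]^T

We seek v_1 ∈ ker(A^2) \ ker(A), then set v_{i+1} = A v_i.

One such chain is v_1 = [[2, -3, -4, -2]]^T, v_2 = [[1, -2, -2, -1]]^T. Check: A v_2 = [[0, 0, 0, 0]]^T = 0.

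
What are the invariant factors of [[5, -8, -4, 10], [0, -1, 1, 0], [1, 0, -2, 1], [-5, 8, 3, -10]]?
The Jordan structure of A has elementary divisors (x + 5), (x + 1)^3. Arranging the block sizes at each eigenvalue in decreasing order and taking row products gives the invariant factors.

Invariant factors (smallest first, each dividing the next): (x + 1)^3(x + 5).

Check: the last factor (x + 1)^3(x + 5) is the minimal polynomial, and the product (x + 1)^3(x + 5) is the characteristic polynomial.

(x + 1)^3(x + 5)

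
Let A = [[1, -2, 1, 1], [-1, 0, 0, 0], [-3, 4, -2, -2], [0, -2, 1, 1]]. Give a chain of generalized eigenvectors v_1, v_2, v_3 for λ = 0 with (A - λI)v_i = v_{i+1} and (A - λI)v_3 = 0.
v_1 = [[0, 0, 1, 0]]^T, v_2 = [[1, 0, -2, 1]]^T, v_3 = [[0, -1, -1, -1]]^T

We seek v_1 ∈ ker(A^3) \ ker(A^2), then set v_{i+1} = A v_i.

One such chain is v_1 = [[0, 0, 1, 0]]^T, v_2 = [[1, 0, -2, 1]]^T, v_3 = [[0, -1, -1, -1]]^T. Check: A v_3 = [[0, 0, 0, 0]]^T = 0.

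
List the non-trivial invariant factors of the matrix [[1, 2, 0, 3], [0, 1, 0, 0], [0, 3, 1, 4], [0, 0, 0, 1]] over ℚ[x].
The Jordan structure of A has elementary divisors (x - 1)^2, (x - 1)^2. Arranging the block sizes at each eigenvalue in decreasing order and taking row products gives the invariant factors.

Invariant factors (smallest first, each dividing the next): (x - 1)^2, (x - 1)^2.

Check: the last factor (x - 1)^2 is the minimal polynomial, and the product (x - 1)^4 is the characteristic polynomial.

(x - 1)^2, (x - 1)^2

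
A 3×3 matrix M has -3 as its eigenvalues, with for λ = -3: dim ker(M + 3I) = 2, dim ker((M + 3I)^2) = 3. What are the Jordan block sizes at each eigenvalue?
Jordan blocks: (-3, 2), (-3, 1)

λ = -3: successive nullity increments [2, 1] count blocks of size ≥ k; block sizes are [2, 1].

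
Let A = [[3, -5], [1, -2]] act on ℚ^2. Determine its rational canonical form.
R = [[0, 1], [1, 1]]

The invariant factors of A (the non-unit diagonal entries of the Smith normal form of xI - A over ℚ[x]) are x^2 - x - 1, each dividing the next. The characteristic polynomial is their product, x^2 - x - 1.

The rational canonical form is the block-diagonal matrix of companion matrices C(f_i):
R = [[0, 1], [1, 1]].

Note the characteristic polynomial does not split into linear factors over ℚ, so A has no Jordan form over ℚ; the rational canonical form exists over any field.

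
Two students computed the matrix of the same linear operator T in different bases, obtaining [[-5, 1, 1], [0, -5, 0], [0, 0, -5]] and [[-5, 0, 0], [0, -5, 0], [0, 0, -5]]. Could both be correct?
No.

Both have characteristic polynomial (x + 5)^3, but the minimal polynomial of A is (x + 5)^2 while the minimal polynomial of B is x + 5. The minimal polynomial is a similarity invariant, so A and B are not similar.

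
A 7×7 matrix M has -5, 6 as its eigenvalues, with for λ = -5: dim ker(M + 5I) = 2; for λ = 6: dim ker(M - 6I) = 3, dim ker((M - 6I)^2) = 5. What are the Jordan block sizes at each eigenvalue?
λ = -5: successive nullity increments [2] count blocks of size ≥ k; block sizes are [1, 1].
λ = 6: successive nullity increments [3, 2] count blocks of size ≥ k; block sizes are [2, 2, 1].

Jordan blocks: (-5, 1), (-5, 1), (6, 2), (6, 2), (6, 1)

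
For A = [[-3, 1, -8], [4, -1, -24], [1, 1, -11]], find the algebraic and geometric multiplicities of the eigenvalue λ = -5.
algebraic multiplicity 3, geometric multiplicity 1

The characteristic polynomial is (x + 5)^3, so the factor x + 5 appears with exponent 3: the algebraic multiplicity is 3.

rank(A + 5I) = 2, so the eigenspace has dimension 3 - 2 = 1: the geometric multiplicity is 1.

Since 1 < 3, A is not diagonalizable.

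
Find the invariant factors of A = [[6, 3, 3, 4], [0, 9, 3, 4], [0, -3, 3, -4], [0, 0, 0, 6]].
x - 6, x - 6, (x - 6)^2

The Jordan structure of A has elementary divisors (x - 6)^2, (x - 6), (x - 6). Arranging the block sizes at each eigenvalue in decreasing order and taking row products gives the invariant factors.

Invariant factors (smallest first, each dividing the next): x - 6, x - 6, (x - 6)^2.

Check: the last factor (x - 6)^2 is the minimal polynomial, and the product (x - 6)^4 is the characteristic polynomial.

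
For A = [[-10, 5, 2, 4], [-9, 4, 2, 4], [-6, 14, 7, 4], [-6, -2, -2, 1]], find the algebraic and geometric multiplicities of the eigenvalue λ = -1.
algebraic multiplicity 3, geometric multiplicity 2

The characteristic polynomial is (x - 5)(x + 1)^3, so the factor x + 1 appears with exponent 3: the algebraic multiplicity is 3.

rank(A + I) = 2, so the eigenspace has dimension 4 - 2 = 2: the geometric multiplicity is 2.

Since 2 < 3, A is not diagonalizable.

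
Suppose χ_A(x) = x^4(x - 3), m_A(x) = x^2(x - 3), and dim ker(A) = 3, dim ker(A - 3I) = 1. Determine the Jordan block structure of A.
λ = 0: algebraic multiplicity 4 (exponent in χ_A), largest block size 2 (exponent in m_A), 3 blocks (geometric multiplicity). These force block sizes [2, 1, 1].
λ = 3: algebraic multiplicity 1 (exponent in χ_A), largest block size 1 (exponent in m_A), 1 block (geometric multiplicity). This forces block sizes [1].

Jordan blocks: (0, 2), (0, 1), (0, 1), (3, 1)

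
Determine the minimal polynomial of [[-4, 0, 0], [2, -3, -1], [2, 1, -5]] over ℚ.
The characteristic polynomial factors as (x + 4)^3. The minimal polynomial is ∏(x - λ)^{k_λ} where k_λ is the size of the largest Jordan block at λ.

For λ = -4: rank(A + 4I) = 1, and the largest Jordan block has size 2 (the smallest k with rank((A + 4I)^k) = rank((A + 4I)^(k+1))).

So m_A(x) = (x + 4)^2.

m_A(x) = (x + 4)^2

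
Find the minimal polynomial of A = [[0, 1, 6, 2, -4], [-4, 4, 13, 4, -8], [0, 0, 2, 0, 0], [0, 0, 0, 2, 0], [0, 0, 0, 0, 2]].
The characteristic polynomial factors as (x - 2)^5. The minimal polynomial is ∏(x - λ)^{k_λ} where k_λ is the size of the largest Jordan block at λ.

For λ = 2: rank(A - 2I) = 2, and the largest Jordan block has size 3 (the smallest k with rank((A - 2I)^k) = rank((A - 2I)^(k+1))).

So m_A(x) = (x - 2)^3.

m_A(x) = (x - 2)^3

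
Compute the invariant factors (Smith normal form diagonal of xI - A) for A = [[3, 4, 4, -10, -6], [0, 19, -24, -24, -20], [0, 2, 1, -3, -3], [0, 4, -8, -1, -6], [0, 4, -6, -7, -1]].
The Jordan structure of A has elementary divisors (x - 3), (x - 3), (x - 5)^3. Arranging the block sizes at each eigenvalue in decreasing order and taking row products gives the invariant factors.

Invariant factors (smallest first, each dividing the next): x - 3, (x - 5)^3(x - 3).

Check: the last factor (x - 5)^3(x - 3) is the minimal polynomial, and the product (x - 5)^3(x - 3)^2 is the characteristic polynomial.

x - 3, (x - 5)^3(x - 3)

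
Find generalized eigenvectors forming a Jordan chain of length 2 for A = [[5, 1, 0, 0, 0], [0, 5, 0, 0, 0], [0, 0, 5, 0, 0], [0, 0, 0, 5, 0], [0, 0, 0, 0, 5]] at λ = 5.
We seek v_1 ∈ ker((A - 5I)^2) \ ker(A - 5I), then set v_{i+1} = (A - 5I) v_i.

One such chain is v_1 = [[-2, 1, 1, 2, 2]]^T, v_2 = [[1, 0, 0, 0, 0]]^T. Check: (A - 5I) v_2 = [[0, 0, 0, 0, 0]]^T = 0.

v_1 = [[-2, 1, 1, 2, 2]]^T, v_2 = [[1, 0, 0, 0, 0]]^T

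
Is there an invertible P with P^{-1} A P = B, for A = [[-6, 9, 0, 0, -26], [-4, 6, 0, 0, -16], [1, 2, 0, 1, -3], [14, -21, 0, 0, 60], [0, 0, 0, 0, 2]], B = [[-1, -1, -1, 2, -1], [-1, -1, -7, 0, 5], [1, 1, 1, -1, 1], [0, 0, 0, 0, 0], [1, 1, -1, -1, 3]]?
Yes.

Two matrices over a field are similar if and only if they have the same invariant factors.

Both A and B have characteristic polynomial x^4(x - 2) and minimal polynomial x^2(x - 2). Computing further, both have invariant factors x^2, x^2(x - 2). Hence A and B are similar.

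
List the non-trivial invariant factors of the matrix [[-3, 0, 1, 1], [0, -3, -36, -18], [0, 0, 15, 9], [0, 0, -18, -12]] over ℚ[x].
x + 3, (x - 6)(x + 3)^2

The Jordan structure of A has elementary divisors (x + 3)^2, (x + 3), (x - 6). Arranging the block sizes at each eigenvalue in decreasing order and taking row products gives the invariant factors.

Invariant factors (smallest first, each dividing the next): x + 3, (x - 6)(x + 3)^2.

Check: the last factor (x - 6)(x + 3)^2 is the minimal polynomial, and the product (x - 6)(x + 3)^3 is the characteristic polynomial.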